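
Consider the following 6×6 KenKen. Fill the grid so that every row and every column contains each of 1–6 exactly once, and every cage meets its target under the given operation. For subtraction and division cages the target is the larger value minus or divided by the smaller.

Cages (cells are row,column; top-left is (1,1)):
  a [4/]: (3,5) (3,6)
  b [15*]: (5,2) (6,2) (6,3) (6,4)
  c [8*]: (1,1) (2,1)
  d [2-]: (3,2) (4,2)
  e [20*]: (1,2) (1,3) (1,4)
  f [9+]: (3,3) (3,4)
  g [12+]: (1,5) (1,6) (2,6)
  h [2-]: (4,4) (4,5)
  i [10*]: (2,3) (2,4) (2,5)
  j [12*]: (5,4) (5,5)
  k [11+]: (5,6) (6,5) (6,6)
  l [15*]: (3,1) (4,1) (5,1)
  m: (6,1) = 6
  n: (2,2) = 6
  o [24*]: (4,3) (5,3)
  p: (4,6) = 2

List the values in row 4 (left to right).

Cage n is a single given cell; hence (2,2) = 6.
P is a freebie; hence (4,6) = 2.
Cage b has product 15, so (5,2) = 1.
Cage m is given, which forces (6,1) = 6.
In row 2, 3 can only go at (2,6), so (2,6) = 3.
The only place for 2 in row 1 is (1,1).
Column 1 now contains 2, so (2,1) = 4.
The only place for 3 in row 1 is (1,5).
Cage g has sum 12, so (1,6) = 6.
Row 3 needs a 2, and only (3,2) is open for it.
Cage d needs two cells with difference 2; hence (4,2) = 4.
Row 4 already has 4, which forces (4,3) = 6.
6 is placed in row 4, which forces (4,4) = 3.
Column 3 already has 6; hence (5,3) = 4.
Row 5 now contains 4, so (5,6) = 5.
Column 2 now contains 4, which forces (1,2) = 5.
The 3 cells of cage e must have product 20; hence (1,3) = 1.
Cage e needs product 20, leaving (1,4) = 4.
Column 4 already has 4, which forces (3,4) = 6.
Row 5 already has 5; hence (5,1) = 3.
Column 4 already has 6; hence (5,4) = 2.
2 is placed in row 5, which forces (5,5) = 6.
Column 2 already has 5, which forces (6,2) = 3.
3 is placed in row 6; hence (6,3) = 5.
Row 6 already has 5, leaving (6,4) = 1.
Row 6 already has 5; hence (6,5) = 2.
Row 6 already has 1; hence (6,6) = 4.
Column 3 now contains 5; hence (2,3) = 2.
Column 4 already has 1, so (2,4) = 5.
The 3 cells of cage i must have product 10, leaving (2,5) = 1.
Column 3 now contains 5, which forces (3,3) = 3.
Cage a needs two cells with quotient 4, leaving (3,5) = 4.
Column 6 already has 4, so (3,6) = 1.
1 is placed in column 5; hence (4,5) = 5.
Row 3 already has 1; hence (3,1) = 5.
Row 4 already has 5, so (4,1) = 1.
Filled in: 2 5 1 4 3 6 / 4 6 2 5 1 3 / 5 2 3 6 4 1 / 1 4 6 3 5 2 / 3 1 4 2 6 5 / 6 3 5 1 2 4.

1 4 6 3 5 2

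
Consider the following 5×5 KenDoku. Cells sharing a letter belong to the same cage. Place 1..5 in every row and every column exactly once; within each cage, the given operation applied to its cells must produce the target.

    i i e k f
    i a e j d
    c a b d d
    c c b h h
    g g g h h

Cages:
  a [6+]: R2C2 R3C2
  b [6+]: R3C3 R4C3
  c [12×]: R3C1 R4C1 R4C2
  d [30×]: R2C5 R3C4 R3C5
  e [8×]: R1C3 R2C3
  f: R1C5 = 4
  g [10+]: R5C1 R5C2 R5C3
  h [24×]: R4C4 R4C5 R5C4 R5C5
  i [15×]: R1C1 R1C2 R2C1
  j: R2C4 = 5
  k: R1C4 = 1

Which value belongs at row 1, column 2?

3

Cage k is a single given cell; hence R1C4 = 1.
Cage f is given; hence R1C5 = 4.
Cage j is given, which forces R2C4 = 5.
4 is placed in row 1; hence R1C3 = 2.
The 3 cells of cage i must have product 15, which forces R2C1 = 1.
Cage e needs two cells with product 8; hence R2C3 = 4.
Cage d has product 30, leaving R3C5 = 5.
Row 2 already has 4, leaving R2C2 = 2.
Row 2 already has 2, leaving R2C5 = 3.
Cage a's pair has sum 6, so R3C2 = 4.
5 is placed in row 3; hence R3C3 = 1.
2 is placed in column 2, leaving R4C2 = 1.
The two cells of cage b must have sum 6, which forces R4C3 = 5.
Row 4 already has 1, leaving R4C5 = 2.
5 is placed in column 3; hence R5C3 = 3.
Column 5 now contains 2, leaving R5C5 = 1.
Cage c needs product 12, leaving R3C1 = 3.
Cage d needs product 30; hence R3C4 = 2.
Cage c has product 12, so R4C1 = 4.
Cage h needs product 24, which forces R4C4 = 3.
The 3 cells of cage g must have sum 10, which forces R5C1 = 2.
Row 5 now contains 3, which forces R5C2 = 5.
The 4 cells of cage h must have product 24, so R5C4 = 4.
3 is placed in column 1; hence R1C1 = 5.
Column 2 already has 5, leaving R1C2 = 3.
Completed grid: 5 3 2 1 4 / 1 2 4 5 3 / 3 4 1 2 5 / 4 1 5 3 2 / 2 5 3 4 1.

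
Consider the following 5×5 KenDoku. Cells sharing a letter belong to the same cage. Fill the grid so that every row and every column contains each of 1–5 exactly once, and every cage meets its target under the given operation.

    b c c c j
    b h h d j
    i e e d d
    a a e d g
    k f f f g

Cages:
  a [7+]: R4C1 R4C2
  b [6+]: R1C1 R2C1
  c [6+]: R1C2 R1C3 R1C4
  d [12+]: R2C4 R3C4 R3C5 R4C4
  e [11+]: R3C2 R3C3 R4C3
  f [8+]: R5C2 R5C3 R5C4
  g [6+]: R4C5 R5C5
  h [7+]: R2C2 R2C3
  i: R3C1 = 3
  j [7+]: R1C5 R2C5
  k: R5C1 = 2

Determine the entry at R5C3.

Cage i is a single given cell, so R3C1 = 3.
K is a freebie, leaving R5C1 = 2.
Row 1 needs a 4, and only R1C5 is open for it.
The two cells of cage j must have sum 7, leaving R2C5 = 3.
In row 1, 5 can only go at R1C1, so R1C1 = 5.
Column 1 already has 5, leaving R2C1 = 1.
Column 1 already has 5, leaving R4C1 = 4.
Cage a needs two cells with sum 7, so R4C2 = 3.
In row 2, 4 can only go at R2C4, so R2C4 = 4.
Row 5 needs a 5, and only R5C5 is open for it.
Column 5 now contains 5; hence R4C5 = 1.
The 4 cells of cage d must have sum 12, leaving R3C4 = 1.
1 is placed in column 5, leaving R3C5 = 2.
Cage d has sum 12, so R4C4 = 5.
1 is placed in column 4; hence R5C4 = 3.
Cage c has sum 6, leaving R1C2 = 1.
Cage c has sum 6, leaving R1C3 = 3.
Column 4 already has 3; hence R1C4 = 2.
5 is placed in row 4, leaving R4C3 = 2.
Column 2 already has 1, so R5C2 = 4.
4 is placed in row 5; hence R5C3 = 1.
Cage h's pair has sum 7; hence R2C2 = 2.
Column 3 already has 2, so R2C3 = 5.
Column 2 now contains 4, so R3C2 = 5.
Cage e needs sum 11; hence R3C3 = 4.
The full grid is 5 1 3 2 4 / 1 2 5 4 3 / 3 5 4 1 2 / 4 3 2 5 1 / 2 4 1 3 5.

1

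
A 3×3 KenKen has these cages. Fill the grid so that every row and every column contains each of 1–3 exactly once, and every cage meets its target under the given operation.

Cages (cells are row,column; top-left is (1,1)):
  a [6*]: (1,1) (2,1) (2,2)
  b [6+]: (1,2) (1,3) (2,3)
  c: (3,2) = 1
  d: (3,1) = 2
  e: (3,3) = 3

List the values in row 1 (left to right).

D is a freebie; hence (3,1) = 2.
Cage c is given, leaving (3,2) = 1.
Cage e is given, leaving (3,3) = 3.
The 3 cells of cage b must have sum 6; hence (1,2) = 3.
The 3 cells of cage a must have product 6, so (2,2) = 2.
Row 2 now contains 2, so (2,3) = 1.
Row 1 now contains 3, so (1,1) = 1.
1 is placed in column 3, so (1,3) = 2.
Row 2 already has 1, so (2,1) = 3.
The full grid is 1 3 2 / 3 2 1 / 2 1 3.

1 3 2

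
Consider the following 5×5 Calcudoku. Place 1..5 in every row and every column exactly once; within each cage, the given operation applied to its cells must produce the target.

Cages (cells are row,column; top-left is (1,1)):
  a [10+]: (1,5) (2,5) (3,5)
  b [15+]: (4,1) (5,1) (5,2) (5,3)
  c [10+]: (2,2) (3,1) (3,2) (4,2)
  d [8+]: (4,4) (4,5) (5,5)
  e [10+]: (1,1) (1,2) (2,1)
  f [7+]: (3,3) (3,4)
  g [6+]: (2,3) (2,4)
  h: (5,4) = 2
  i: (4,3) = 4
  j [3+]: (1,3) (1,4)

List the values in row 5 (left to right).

1 4 5 2 3

Cage i is given, which forces (4,3) = 4.
Cage h is a single given cell, so (5,4) = 2.
Cage j needs two cells with sum 3; hence (1,3) = 2.
Column 4 now contains 2, which forces (1,4) = 1.
Column 3 now contains 2, so (3,3) = 3.
Cage g needs two cells with sum 6; hence (2,3) = 1.
The two cells of cage g must have sum 6, so (2,4) = 5.
Cage f's pair has sum 7; hence (3,4) = 4.
5 is placed in column 4, which forces (4,4) = 3.
1 is placed in column 3, which forces (5,3) = 5.
Row 4 already has 3, so (4,1) = 5.
Row 4 already has 5, so (4,2) = 1.
Row 4 now contains 1, which forces (4,5) = 2.
Column 2 now contains 1, so (5,2) = 4.
Row 5 already has 4, which forces (5,5) = 3.
3 is placed in column 5, which forces (1,5) = 5.
3 is placed in column 5; hence (2,5) = 4.
Column 2 now contains 1, so (3,2) = 5.
Cage a needs sum 10, so (3,5) = 1.
Row 5 already has 4, leaving (5,1) = 1.
The 3 cells of cage e must have sum 10, which forces (1,1) = 4.
Row 1 already has 5, which forces (1,2) = 3.
The 3 cells of cage e must have sum 10, so (2,1) = 3.
Cage c needs sum 10; hence (2,2) = 2.
1 is placed in row 3, so (3,1) = 2.
Completed grid: 4 3 2 1 5 / 3 2 1 5 4 / 2 5 3 4 1 / 5 1 4 3 2 / 1 4 5 2 3.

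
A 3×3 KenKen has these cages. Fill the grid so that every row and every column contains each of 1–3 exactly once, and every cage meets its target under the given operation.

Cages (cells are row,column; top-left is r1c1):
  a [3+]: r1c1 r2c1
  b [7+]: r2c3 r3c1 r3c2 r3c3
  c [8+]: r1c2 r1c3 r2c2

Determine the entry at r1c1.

Cage c has sum 8; hence r1c2 = 2.
The 3 cells of cage c must have sum 8, so r1c3 = 3.
Cage c needs sum 8, so r2c2 = 3.
The 4 cells of cage b must have sum 7, so r2c3 = 1.
Column 2 already has 3, which forces r3c2 = 1.
Column 3 already has 3, leaving r3c3 = 2.
Row 1 already has 2; hence r1c1 = 1.
1 is placed in row 2, so r2c1 = 2.
2 is placed in row 3, which forces r3c1 = 3.
Completed grid: 1 2 3 / 2 3 1 / 3 1 2.

1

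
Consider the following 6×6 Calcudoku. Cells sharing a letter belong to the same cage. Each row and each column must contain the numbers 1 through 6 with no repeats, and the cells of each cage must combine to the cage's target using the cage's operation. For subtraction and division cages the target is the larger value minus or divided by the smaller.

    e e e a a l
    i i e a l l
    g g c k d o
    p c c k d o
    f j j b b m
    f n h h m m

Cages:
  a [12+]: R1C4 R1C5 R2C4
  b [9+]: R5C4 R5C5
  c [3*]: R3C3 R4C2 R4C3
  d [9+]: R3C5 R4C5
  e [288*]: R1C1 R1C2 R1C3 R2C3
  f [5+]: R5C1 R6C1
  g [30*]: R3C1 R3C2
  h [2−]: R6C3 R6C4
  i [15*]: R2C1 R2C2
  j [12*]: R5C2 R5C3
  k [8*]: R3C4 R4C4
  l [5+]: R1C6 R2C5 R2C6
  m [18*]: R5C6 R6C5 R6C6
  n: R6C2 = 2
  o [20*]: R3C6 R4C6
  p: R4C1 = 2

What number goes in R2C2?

Cage c has product 3; hence R3C3 = 1.
P is a freebie, so R4C1 = 2.
Cage c needs product 3, which forces R4C2 = 1.
Cage c needs product 3, which forces R4C3 = 3.
Row 4 now contains 2; hence R4C4 = 4.
Row 4 already has 4, leaving R4C6 = 5.
Cage n is given, which forces R6C2 = 2.
Column 4 already has 4, which forces R3C4 = 2.
Cage d needs two cells with sum 9, which forces R3C5 = 3.
Column 6 already has 5; hence R3C6 = 4.
5 is placed in row 4, which forces R4C5 = 6.
Column 5 now contains 6, leaving R5C5 = 4.
Column 5 now contains 6, so R6C5 = 1.
Column 5 now contains 1; hence R1C5 = 5.
Cage l has sum 5, which forces R1C6 = 2.
Column 5 now contains 1, which forces R2C5 = 2.
The 3 cells of cage l must have sum 5, so R2C6 = 1.
Row 5 already has 4, so R5C1 = 1.
Cage j needs two cells with product 12, leaving R5C2 = 6.
Row 5 already has 4, leaving R5C3 = 2.
The two cells of cage b must have sum 9; hence R5C4 = 5.
Row 5 already has 6, so R5C6 = 3.
Row 6 now contains 1; hence R6C1 = 4.
4 is placed in row 6, so R6C3 = 5.
Column 6 now contains 3; hence R6C6 = 6.
Cage e needs product 288, so R1C1 = 3.
The 4 cells of cage e must have product 288; hence R1C2 = 4.
Row 1 now contains 2, so R1C3 = 6.
Cage a has sum 12, which forces R1C4 = 1.
3 is placed in column 1; hence R2C1 = 5.
Row 2 already has 5, so R2C2 = 3.
Cage e needs product 288, leaving R2C3 = 4.
Row 2 now contains 1, so R2C4 = 6.
The two cells of cage g must have product 30; hence R3C1 = 6.
6 is placed in column 2; hence R3C2 = 5.
Row 6 already has 6, which forces R6C4 = 3.
Completed grid: 3 4 6 1 5 2 / 5 3 4 6 2 1 / 6 5 1 2 3 4 / 2 1 3 4 6 5 / 1 6 2 5 4 3 / 4 2 5 3 1 6.

3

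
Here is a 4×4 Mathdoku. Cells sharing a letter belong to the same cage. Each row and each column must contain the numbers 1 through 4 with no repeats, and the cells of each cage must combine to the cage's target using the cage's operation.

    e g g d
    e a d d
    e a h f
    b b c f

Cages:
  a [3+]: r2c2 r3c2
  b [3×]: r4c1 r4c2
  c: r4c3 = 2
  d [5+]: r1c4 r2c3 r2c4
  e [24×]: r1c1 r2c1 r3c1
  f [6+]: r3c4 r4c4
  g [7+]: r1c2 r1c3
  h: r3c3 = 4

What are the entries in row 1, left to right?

Cage h is a single given cell, leaving r3c3 = 4.
4 is placed in row 3, so r3c4 = 2.
Cage c is given, so r4c3 = 2.
Column 4 already has 2, which forces r4c4 = 4.
The two cells of cage g must have sum 7, so r1c2 = 4.
4 is placed in column 3, which forces r1c3 = 3.
Column 4 already has 2, so r1c4 = 1.
The two cells of cage a must have sum 3, leaving r2c2 = 2.
2 is placed in column 3, so r2c3 = 1.
Cage d needs sum 5, which forces r2c4 = 3.
Row 3 already has 2; hence r3c1 = 3.
Row 3 already has 2, which forces r3c2 = 1.
3 is placed in column 1, which forces r4c1 = 1.
Column 2 already has 1, which forces r4c2 = 3.
4 is placed in row 1, which forces r1c1 = 2.
Row 2 now contains 2, leaving r2c1 = 4.
Filled in: 2 4 3 1 / 4 2 1 3 / 3 1 4 2 / 1 3 2 4.

2 4 3 1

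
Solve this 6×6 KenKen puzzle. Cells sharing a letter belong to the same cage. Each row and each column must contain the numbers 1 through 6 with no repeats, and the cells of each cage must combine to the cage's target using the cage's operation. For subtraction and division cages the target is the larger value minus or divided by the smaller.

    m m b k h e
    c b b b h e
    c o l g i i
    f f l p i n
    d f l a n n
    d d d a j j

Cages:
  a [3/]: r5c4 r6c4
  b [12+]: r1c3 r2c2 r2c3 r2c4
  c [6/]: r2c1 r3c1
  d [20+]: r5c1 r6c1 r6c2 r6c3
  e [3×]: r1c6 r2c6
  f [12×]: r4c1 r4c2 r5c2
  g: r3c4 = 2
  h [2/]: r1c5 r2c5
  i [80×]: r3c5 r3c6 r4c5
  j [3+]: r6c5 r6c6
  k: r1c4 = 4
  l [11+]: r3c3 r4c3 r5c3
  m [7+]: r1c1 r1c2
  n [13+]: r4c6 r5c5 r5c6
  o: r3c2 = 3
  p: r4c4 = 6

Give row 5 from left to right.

K is a freebie, which forces r1c4 = 4.
Cage o is given; hence r3c2 = 3.
G is a freebie, which forces r3c4 = 2.
Cage i has product 80, which forces r3c5 = 5.
Cage i needs product 80, leaving r3c6 = 4.
Cage p is a single given cell, leaving r4c4 = 6.
Cage i has product 80, which forces r4c5 = 4.
Cage l needs sum 11; hence r3c3 = 6.
Cage c's pair has quotient 6, leaving r2c1 = 6.
Row 3 now contains 6, leaving r3c1 = 1.
Column 1 now contains 6, so r5c1 = 5.
5 is placed in column 1, so r1c1 = 2.
The two cells of cage m must have sum 7, which forces r1c2 = 5.
Column 1 now contains 2, so r4c1 = 3.
The 3 cells of cage f must have product 12, which forces r4c2 = 1.
1 is placed in row 4; hence r4c3 = 2.
Cage n needs sum 13, so r4c6 = 5.
The 4 cells of cage d must have sum 20, leaving r6c1 = 4.
Cage d needs sum 20; hence r6c2 = 6.
Cage d has sum 20; hence r6c3 = 5.
Cage b needs sum 12, so r2c2 = 2.
The 4 cells of cage b must have sum 12, so r2c3 = 4.
2 is placed in row 2, so r2c5 = 3.
Row 2 now contains 3; hence r2c6 = 1.
Column 2 already has 6; hence r5c2 = 4.
Cage l needs sum 11, leaving r5c3 = 3.
Row 5 now contains 3, which forces r5c4 = 1.
Column 4 now contains 1, leaving r6c4 = 3.
Column 6 now contains 1, so r6c6 = 2.
3 is placed in column 3, leaving r1c3 = 1.
The two cells of cage h must have quotient 2, leaving r1c5 = 6.
Column 6 now contains 1; hence r1c6 = 3.
Row 2 now contains 3, which forces r2c4 = 5.
Cage n has sum 13, which forces r5c5 = 2.
Column 6 now contains 2, so r5c6 = 6.
Row 6 already has 2, which forces r6c5 = 1.
Filled in: 2 5 1 4 6 3 / 6 2 4 5 3 1 / 1 3 6 2 5 4 / 3 1 2 6 4 5 / 5 4 3 1 2 6 / 4 6 5 3 1 2.

5 4 3 1 2 6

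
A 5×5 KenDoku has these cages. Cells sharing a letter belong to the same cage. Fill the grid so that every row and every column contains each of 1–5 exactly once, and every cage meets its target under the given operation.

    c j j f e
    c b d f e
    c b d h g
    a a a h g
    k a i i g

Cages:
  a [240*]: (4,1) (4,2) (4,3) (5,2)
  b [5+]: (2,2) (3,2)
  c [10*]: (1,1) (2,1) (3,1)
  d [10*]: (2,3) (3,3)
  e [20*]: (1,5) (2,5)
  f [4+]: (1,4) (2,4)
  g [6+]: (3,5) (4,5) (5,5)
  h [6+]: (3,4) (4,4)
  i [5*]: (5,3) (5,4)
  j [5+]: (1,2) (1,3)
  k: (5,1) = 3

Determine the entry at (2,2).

3

Cage k is given; hence (5,1) = 3.
Cage a needs product 240; hence (5,2) = 4.
Row 2 needs a 4, and only (2,5) is open for it.
Column 5 now contains 4, so (1,5) = 5.
In row 1, 4 can only go at (1,3), so (1,3) = 4.
Cage j needs two cells with sum 5, so (1,2) = 1.
1 is placed in row 1, so (1,4) = 3.
Column 4 now contains 3; hence (2,4) = 1.
The 4 cells of cage a must have product 240, which forces (4,1) = 4.
Column 4 already has 1, so (5,4) = 5.
1 is placed in row 1, so (1,1) = 2.
Cage c has product 10, which forces (2,1) = 5.
5 is placed in row 2, leaving (2,3) = 2.
The 3 cells of cage c must have product 10; hence (3,1) = 1.
2 is placed in column 3, so (3,3) = 5.
The two cells of cage h must have sum 6, so (3,4) = 4.
Column 3 already has 5; hence (4,3) = 3.
5 is placed in column 4, which forces (4,4) = 2.
2 is placed in row 4; hence (4,5) = 1.
5 is placed in row 5; hence (5,3) = 1.
Column 5 now contains 1; hence (5,5) = 2.
Row 2 now contains 2; hence (2,2) = 3.
The two cells of cage b must have sum 5; hence (3,2) = 2.
Column 5 now contains 2, so (3,5) = 3.
3 is placed in row 4; hence (4,2) = 5.
The full grid is 2 1 4 3 5 / 5 3 2 1 4 / 1 2 5 4 3 / 4 5 3 2 1 / 3 4 1 5 2.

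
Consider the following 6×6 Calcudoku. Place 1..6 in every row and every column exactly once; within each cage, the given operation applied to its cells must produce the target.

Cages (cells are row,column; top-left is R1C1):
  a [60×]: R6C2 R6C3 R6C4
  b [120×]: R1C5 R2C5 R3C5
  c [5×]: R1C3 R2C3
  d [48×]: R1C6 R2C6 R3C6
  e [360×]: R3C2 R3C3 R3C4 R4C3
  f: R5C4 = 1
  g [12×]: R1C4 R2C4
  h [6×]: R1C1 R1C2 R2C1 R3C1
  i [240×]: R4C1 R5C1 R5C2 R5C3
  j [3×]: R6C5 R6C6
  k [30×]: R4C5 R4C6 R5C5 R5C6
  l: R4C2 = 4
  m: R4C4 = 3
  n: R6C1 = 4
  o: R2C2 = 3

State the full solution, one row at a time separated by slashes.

Cage h has product 6, leaving R1C2 = 1.
1 is placed in row 1, which forces R1C3 = 5.
Cage o is given, so R2C2 = 3.
Column 3 now contains 5, which forces R2C3 = 1.
Cage l is given, so R4C2 = 4.
Cage m is given, which forces R4C4 = 3.
Cage f is given, so R5C4 = 1.
N is a freebie, so R6C1 = 4.
Cage h needs product 6; hence R1C1 = 3.
Row 2 now contains 1, leaving R2C1 = 2.
Row 2 now contains 2, which forces R2C4 = 6.
Row 2 now contains 6, leaving R2C6 = 4.
Cage h has product 6; hence R3C1 = 1.
3 is placed in row 4, leaving R4C3 = 6.
Cage i has product 240, leaving R5C3 = 4.
6 is placed in column 3, which forces R6C3 = 2.
Row 6 now contains 2, so R6C4 = 5.
6 is placed in column 4, which forces R1C4 = 2.
2 is placed in row 1, leaving R1C6 = 6.
Row 2 now contains 4; hence R2C5 = 5.
Cage e has product 360, which forces R3C2 = 5.
Column 3 already has 2, leaving R3C3 = 3.
5 is placed in column 4, so R3C4 = 4.
4 is placed in row 3, so R3C5 = 6.
Column 6 already has 6; hence R3C6 = 2.
6 is placed in row 4; hence R4C1 = 5.
Row 4 now contains 5, leaving R4C6 = 1.
The 4 cells of cage i must have product 240; hence R5C1 = 6.
The 4 cells of cage i must have product 240, leaving R5C2 = 2.
2 is placed in row 5, so R5C5 = 3.
3 is placed in row 5, which forces R5C6 = 5.
Row 6 now contains 5; hence R6C2 = 6.
3 is placed in column 5; hence R6C5 = 1.
Column 6 now contains 1, which forces R6C6 = 3.
6 is placed in row 1; hence R1C5 = 4.
1 is placed in row 4, leaving R4C5 = 2.

3 1 5 2 4 6 / 2 3 1 6 5 4 / 1 5 3 4 6 2 / 5 4 6 3 2 1 / 6 2 4 1 3 5 / 4 6 2 5 1 3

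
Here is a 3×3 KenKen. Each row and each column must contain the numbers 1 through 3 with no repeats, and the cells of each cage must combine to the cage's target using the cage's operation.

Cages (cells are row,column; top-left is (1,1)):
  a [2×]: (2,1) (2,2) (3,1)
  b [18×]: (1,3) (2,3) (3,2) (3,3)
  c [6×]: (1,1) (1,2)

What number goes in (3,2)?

3

Cage a needs product 2, which forces (2,1) = 2.
The 3 cells of cage a must have product 2, leaving (2,2) = 1.
1 is placed in row 2, which forces (2,3) = 3.
The 3 cells of cage a must have product 2; hence (3,1) = 1.
Cage b needs product 18, leaving (3,2) = 3.
Row 3 now contains 1; hence (3,3) = 2.
2 is placed in column 1; hence (1,1) = 3.
3 is placed in column 2, which forces (1,2) = 2.
2 is placed in column 3, so (1,3) = 1.
Filled in: 3 2 1 / 2 1 3 / 1 3 2.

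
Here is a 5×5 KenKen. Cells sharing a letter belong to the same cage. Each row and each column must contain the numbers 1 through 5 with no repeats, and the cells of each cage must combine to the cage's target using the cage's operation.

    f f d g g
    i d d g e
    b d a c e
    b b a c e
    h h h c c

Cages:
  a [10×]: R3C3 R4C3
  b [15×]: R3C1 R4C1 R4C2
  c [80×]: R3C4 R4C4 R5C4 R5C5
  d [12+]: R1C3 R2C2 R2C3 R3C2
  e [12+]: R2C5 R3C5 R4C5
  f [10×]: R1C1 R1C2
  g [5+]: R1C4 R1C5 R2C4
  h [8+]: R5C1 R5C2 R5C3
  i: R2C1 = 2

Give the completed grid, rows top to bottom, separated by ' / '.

I is a freebie; hence R2C1 = 2.
Row 2 now contains 2; hence R2C4 = 1.
Column 1 already has 2, leaving R1C1 = 5.
The two cells of cage f must have product 10, so R1C2 = 2.
Column 4 now contains 1, so R1C4 = 3.
Cage g needs sum 5; hence R1C5 = 1.
Cage c has product 80, so R5C5 = 2.
Row 1 now contains 1, which forces R1C3 = 4.
Cage d needs sum 12, leaving R2C2 = 4.
The 4 cells of cage d must have sum 12; hence R2C3 = 3.
3 is placed in row 2, leaving R2C5 = 5.
The 4 cells of cage d must have sum 12; hence R3C2 = 1.
Cage b has product 15, leaving R4C2 = 5.
Row 4 already has 5, so R4C3 = 2.
Row 4 already has 2; hence R4C4 = 4.
4 is placed in row 4, leaving R4C5 = 3.
1 is placed in column 2, so R5C2 = 3.
Column 3 already has 3; hence R5C3 = 1.
Column 4 already has 4, which forces R5C4 = 5.
Row 3 already has 1, leaving R3C1 = 3.
Column 3 now contains 2, so R3C3 = 5.
5 is placed in column 4, so R3C4 = 2.
Column 5 already has 3, leaving R3C5 = 4.
Row 4 now contains 3, so R4C1 = 1.
Row 5 now contains 1, leaving R5C1 = 4.

5 2 4 3 1 / 2 4 3 1 5 / 3 1 5 2 4 / 1 5 2 4 3 / 4 3 1 5 2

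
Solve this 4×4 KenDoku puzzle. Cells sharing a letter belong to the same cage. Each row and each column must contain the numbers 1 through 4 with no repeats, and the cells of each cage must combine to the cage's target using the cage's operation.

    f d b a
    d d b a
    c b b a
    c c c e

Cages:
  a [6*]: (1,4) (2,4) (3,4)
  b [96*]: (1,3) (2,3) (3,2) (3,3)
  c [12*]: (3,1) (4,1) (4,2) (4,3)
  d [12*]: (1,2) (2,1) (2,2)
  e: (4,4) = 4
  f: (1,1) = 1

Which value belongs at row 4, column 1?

3

Cage f is given; hence (1,1) = 1.
Column 1 now contains 1, leaving (3,1) = 2.
Cage b has product 96, so (3,2) = 4.
Row 3 already has 2, which forces (3,3) = 3.
3 is placed in row 3; hence (3,4) = 1.
E is a freebie; hence (4,4) = 4.
Cage d needs product 12, leaving (1,2) = 3.
Row 1 now contains 3; hence (1,4) = 2.
Cage d needs product 12; hence (2,1) = 4.
Cage d needs product 12, so (2,2) = 1.
Row 2 now contains 4, leaving (2,3) = 2.
2 is placed in column 4, which forces (2,4) = 3.
4 is placed in row 4, so (4,1) = 3.
Column 2 already has 1, leaving (4,2) = 2.
Column 3 already has 2; hence (4,3) = 1.
2 is placed in row 1, leaving (1,3) = 4.
Filled in: 1 3 4 2 / 4 1 2 3 / 2 4 3 1 / 3 2 1 4.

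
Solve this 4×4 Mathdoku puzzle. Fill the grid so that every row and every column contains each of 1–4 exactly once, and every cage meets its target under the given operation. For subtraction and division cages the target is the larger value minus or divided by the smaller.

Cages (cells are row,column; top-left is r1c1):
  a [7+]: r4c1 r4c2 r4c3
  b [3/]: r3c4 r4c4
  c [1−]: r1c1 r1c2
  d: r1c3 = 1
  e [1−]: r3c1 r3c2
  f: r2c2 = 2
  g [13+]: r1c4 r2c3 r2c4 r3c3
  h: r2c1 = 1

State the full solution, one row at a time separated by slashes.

3 4 1 2 / 1 2 3 4 / 2 3 4 1 / 4 1 2 3

D is a freebie, leaving r1c3 = 1.
Cage h is given, leaving r2c1 = 1.
F is a freebie, which forces r2c2 = 2.
The 3 cells of cage a must have sum 7; hence r4c2 = 1.
Row 4 already has 1, which forces r4c4 = 3.
Cage g has sum 13, so r1c4 = 2.
Cage g needs sum 13, which forces r2c3 = 3.
3 is placed in column 4, which forces r2c4 = 4.
Cage g needs sum 13, so r3c3 = 4.
3 is placed in column 4, leaving r3c4 = 1.
4 is placed in column 3, leaving r4c3 = 2.
Cage e needs two cells with difference 1, leaving r3c1 = 2.
Row 3 already has 4, leaving r3c2 = 3.
2 is placed in row 4, leaving r4c1 = 4.
Column 1 now contains 4; hence r1c1 = 3.
3 is placed in column 2, which forces r1c2 = 4.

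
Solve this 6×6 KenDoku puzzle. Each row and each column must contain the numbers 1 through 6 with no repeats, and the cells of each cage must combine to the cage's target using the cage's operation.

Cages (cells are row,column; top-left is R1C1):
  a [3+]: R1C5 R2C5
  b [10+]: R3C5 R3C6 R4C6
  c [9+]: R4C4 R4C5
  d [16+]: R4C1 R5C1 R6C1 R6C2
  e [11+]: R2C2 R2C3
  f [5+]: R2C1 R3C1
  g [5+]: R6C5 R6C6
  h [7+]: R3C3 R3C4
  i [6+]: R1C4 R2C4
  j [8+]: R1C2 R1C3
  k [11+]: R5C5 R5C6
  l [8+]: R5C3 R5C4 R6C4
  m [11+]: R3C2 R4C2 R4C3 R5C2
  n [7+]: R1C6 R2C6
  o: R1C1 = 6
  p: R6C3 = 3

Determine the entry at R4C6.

O is a freebie, which forces R1C1 = 6.
Cage p is a single given cell, so R6C3 = 3.
Cage j's pair has sum 8, leaving R1C2 = 3.
Cage j's pair has sum 8, leaving R1C3 = 5.
Column 3 already has 5; hence R2C3 = 6.
Row 2 now contains 6, leaving R2C2 = 5.
5 is placed in row 2, leaving R2C6 = 3.
Cage n's pair has sum 7, so R1C6 = 4.
Column 6 already has 4, leaving R6C6 = 1.
Row 1 now contains 4; hence R1C4 = 2.
Row 1 already has 2, leaving R1C5 = 1.
The two cells of cage i must have sum 6, so R2C4 = 4.
Column 5 already has 1, so R2C5 = 2.
Column 5 now contains 2, leaving R3C5 = 3.
4 is placed in column 4, so R6C4 = 5.
Row 6 now contains 1, so R6C5 = 4.
2 is placed in row 2, so R2C1 = 1.
Cage f needs two cells with sum 5; hence R3C1 = 4.
Cage h needs two cells with sum 7, leaving R3C3 = 1.
Column 4 now contains 5, leaving R3C4 = 6.
Cage c needs two cells with sum 9, which forces R4C4 = 3.
The two cells of cage c must have sum 9, leaving R4C5 = 6.
Cage l needs sum 8, which forces R5C3 = 2.
Cage l needs sum 8; hence R5C4 = 1.
6 is placed in column 5, so R5C5 = 5.
Row 5 now contains 5, so R5C6 = 6.
Row 6 now contains 4; hence R6C1 = 2.
Row 6 now contains 4; hence R6C2 = 6.
6 is placed in row 3, leaving R3C2 = 2.
Row 3 now contains 2, so R3C6 = 5.
Row 4 already has 3; hence R4C1 = 5.
Cage m has sum 11, leaving R4C2 = 1.
2 is placed in column 3; hence R4C3 = 4.
Column 6 already has 5; hence R4C6 = 2.
Row 5 now contains 5, so R5C1 = 3.
Row 5 already has 6, which forces R5C2 = 4.
The full grid is 6 3 5 2 1 4 / 1 5 6 4 2 3 / 4 2 1 6 3 5 / 5 1 4 3 6 2 / 3 4 2 1 5 6 / 2 6 3 5 4 1.

2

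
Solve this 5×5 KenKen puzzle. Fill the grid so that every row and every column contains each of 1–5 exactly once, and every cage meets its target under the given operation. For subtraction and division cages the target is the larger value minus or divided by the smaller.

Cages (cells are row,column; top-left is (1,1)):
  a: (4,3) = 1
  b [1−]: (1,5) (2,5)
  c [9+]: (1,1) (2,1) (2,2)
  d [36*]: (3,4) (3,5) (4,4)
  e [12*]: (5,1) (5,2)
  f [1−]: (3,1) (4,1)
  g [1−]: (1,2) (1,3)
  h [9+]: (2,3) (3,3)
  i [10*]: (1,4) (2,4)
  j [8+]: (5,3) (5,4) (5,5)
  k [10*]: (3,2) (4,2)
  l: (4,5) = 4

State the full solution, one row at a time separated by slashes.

5 4 3 2 1 / 3 1 4 5 2 / 1 2 5 4 3 / 2 5 1 3 4 / 4 3 2 1 5

Cage d needs product 36, so (3,4) = 4.
Cage d has product 36, which forces (3,5) = 3.
Cage a is given, which forces (4,3) = 1.
The 3 cells of cage d must have product 36, which forces (4,4) = 3.
Cage l is given, which forces (4,5) = 4.
Cage h's pair has sum 9, which forces (2,3) = 4.
Cage f's pair has difference 1, so (3,1) = 1.
Row 3 already has 4; hence (3,3) = 5.
Cage f's pair has difference 1; hence (4,1) = 2.
Row 4 already has 2, leaving (4,2) = 5.
5 is placed in column 3; hence (5,3) = 2.
2 is placed in column 3; hence (1,3) = 3.
5 is placed in row 3, leaving (3,2) = 2.
Cage c has sum 9, which forces (1,1) = 5.
Column 2 now contains 2, so (1,2) = 4.
Row 1 now contains 5, so (1,4) = 2.
Row 1 already has 2, so (1,5) = 1.
Cage c has sum 9, leaving (2,1) = 3.
Column 2 now contains 2, leaving (2,2) = 1.
2 is placed in column 4; hence (2,4) = 5.
1 is placed in column 5, so (2,5) = 2.
Column 1 now contains 3, which forces (5,1) = 4.
Column 2 already has 4, so (5,2) = 3.
Column 4 now contains 5, which forces (5,4) = 1.
1 is placed in column 5, which forces (5,5) = 5.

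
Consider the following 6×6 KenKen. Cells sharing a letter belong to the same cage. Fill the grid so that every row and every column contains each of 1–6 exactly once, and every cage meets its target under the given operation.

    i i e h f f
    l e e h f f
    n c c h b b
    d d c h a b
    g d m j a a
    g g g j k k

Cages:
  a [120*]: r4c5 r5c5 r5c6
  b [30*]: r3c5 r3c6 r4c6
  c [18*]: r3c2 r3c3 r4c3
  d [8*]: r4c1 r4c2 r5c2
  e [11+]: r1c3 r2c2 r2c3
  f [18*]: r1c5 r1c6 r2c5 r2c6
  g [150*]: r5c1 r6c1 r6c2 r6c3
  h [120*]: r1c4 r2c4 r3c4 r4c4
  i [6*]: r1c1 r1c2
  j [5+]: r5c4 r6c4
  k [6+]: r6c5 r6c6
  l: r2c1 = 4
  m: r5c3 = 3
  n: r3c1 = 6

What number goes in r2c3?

2

Cage l is a single given cell, which forces r2c1 = 4.
Cage n is given, so r3c1 = 6.
Cage g has product 150, leaving r5c1 = 5.
Cage m is given; hence r5c3 = 3.
Cage c has product 18, which forces r3c2 = 3.
Cage c needs product 18, so r3c3 = 1.
Cage c needs product 18, which forces r4c3 = 6.
The 3 cells of cage a must have product 120, which forces r4c5 = 5.
Cage e needs sum 11; hence r1c3 = 4.
Column 5 already has 5, which forces r3c5 = 2.
Cage b needs product 30; hence r3c6 = 5.
Cage b has product 30, leaving r4c6 = 3.
Row 3 already has 5, leaving r3c4 = 4.
Cage k's pair has sum 6, leaving r6c5 = 4.
Cage k needs two cells with sum 6, leaving r6c6 = 2.
Cage j's pair has sum 5; hence r5c4 = 2.
Column 5 already has 4, which forces r5c5 = 6.
The 3 cells of cage a must have product 120, so r5c6 = 4.
The 4 cells of cage g must have product 150, which forces r6c1 = 1.
Cage g has product 150; hence r6c2 = 6.
2 is placed in row 6, which forces r6c3 = 5.
The two cells of cage j must have sum 5; hence r6c4 = 3.
Column 1 now contains 1, leaving r1c1 = 3.
Column 2 already has 6, so r1c2 = 2.
Row 1 already has 3, which forces r1c5 = 1.
Row 1 now contains 1; hence r1c6 = 6.
Cage e has sum 11, leaving r2c2 = 5.
Column 3 now contains 5, so r2c3 = 2.
5 is placed in row 2, leaving r2c4 = 6.
1 is placed in column 5, leaving r2c5 = 3.
Column 6 now contains 6, which forces r2c6 = 1.
Column 1 now contains 1; hence r4c1 = 2.
Cage d has product 8, so r4c2 = 4.
Column 4 already has 2; hence r4c4 = 1.
Row 5 now contains 4; hence r5c2 = 1.
Row 1 already has 6, so r1c4 = 5.
Filled in: 3 2 4 5 1 6 / 4 5 2 6 3 1 / 6 3 1 4 2 5 / 2 4 6 1 5 3 / 5 1 3 2 6 4 / 1 6 5 3 4 2.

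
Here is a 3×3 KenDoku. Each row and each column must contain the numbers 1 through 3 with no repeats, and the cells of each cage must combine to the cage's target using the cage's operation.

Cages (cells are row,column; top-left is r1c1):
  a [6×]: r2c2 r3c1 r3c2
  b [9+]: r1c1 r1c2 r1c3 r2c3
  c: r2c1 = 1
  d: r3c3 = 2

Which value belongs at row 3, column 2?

Cage c is a single given cell, so r2c1 = 1.
Cage b needs sum 9, so r2c3 = 3.
Cage d is given; hence r3c3 = 2.
Column 3 already has 2, leaving r1c3 = 1.
Row 2 already has 3, leaving r2c2 = 2.
Row 3 now contains 2, so r3c1 = 3.
Cage a needs product 6, so r3c2 = 1.
Column 1 already has 3, so r1c1 = 2.
2 is placed in column 2, leaving r1c2 = 3.
Completed grid: 2 3 1 / 1 2 3 / 3 1 2.

1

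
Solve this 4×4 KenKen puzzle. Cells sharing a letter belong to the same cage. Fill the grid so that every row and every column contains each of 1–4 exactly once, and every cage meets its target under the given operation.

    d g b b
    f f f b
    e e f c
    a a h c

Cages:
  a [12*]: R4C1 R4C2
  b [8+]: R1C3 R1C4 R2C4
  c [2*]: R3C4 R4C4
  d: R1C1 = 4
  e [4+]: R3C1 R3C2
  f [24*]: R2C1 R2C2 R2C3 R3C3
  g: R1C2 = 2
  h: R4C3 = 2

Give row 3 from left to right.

Cage d is given, leaving R1C1 = 4.
G is a freebie, leaving R1C2 = 2.
Column 1 already has 4, which forces R4C1 = 3.
Row 4 now contains 3, leaving R4C2 = 4.
Cage h is a single given cell; hence R4C3 = 2.
Row 4 now contains 2; hence R4C4 = 1.
The 3 cells of cage b must have sum 8, which forces R1C3 = 1.
Column 4 now contains 1; hence R1C4 = 3.
Cage f needs product 24, so R2C1 = 2.
The 3 cells of cage b must have sum 8, so R2C4 = 4.
Column 1 now contains 3, so R3C1 = 1.
The two cells of cage e must have sum 4; hence R3C2 = 3.
Row 3 now contains 3, leaving R3C3 = 4.
Column 4 now contains 1, so R3C4 = 2.
Column 2 already has 3, so R2C2 = 1.
Row 2 now contains 4, leaving R2C3 = 3.
Completed grid: 4 2 1 3 / 2 1 3 4 / 1 3 4 2 / 3 4 2 1.

1 3 4 2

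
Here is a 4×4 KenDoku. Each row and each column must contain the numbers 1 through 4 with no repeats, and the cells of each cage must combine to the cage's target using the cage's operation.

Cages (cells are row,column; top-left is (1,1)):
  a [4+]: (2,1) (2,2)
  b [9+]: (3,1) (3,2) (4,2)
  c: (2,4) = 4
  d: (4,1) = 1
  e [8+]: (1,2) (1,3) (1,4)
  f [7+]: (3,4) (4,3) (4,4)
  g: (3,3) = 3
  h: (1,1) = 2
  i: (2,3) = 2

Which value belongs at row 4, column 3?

4

H is a freebie, which forces (1,1) = 2.
I is a freebie, which forces (2,3) = 2.
Cage c is a single given cell, so (2,4) = 4.
Cage g is given, leaving (3,3) = 3.
D is a freebie; hence (4,1) = 1.
Row 4 already has 1, which forces (4,3) = 4.
Cage e has sum 8, which forces (1,2) = 4.
Column 3 now contains 4; hence (1,3) = 1.
Cage e needs sum 8, leaving (1,4) = 3.
1 is placed in column 1, leaving (2,1) = 3.
The two cells of cage a must have sum 4, so (2,2) = 1.
Row 3 already has 3, so (3,1) = 4.
Cage b has sum 9, so (3,2) = 2.
Cage f needs sum 7, leaving (3,4) = 1.
Cage b needs sum 9; hence (4,2) = 3.
Cage f needs sum 7, so (4,4) = 2.
Completed grid: 2 4 1 3 / 3 1 2 4 / 4 2 3 1 / 1 3 4 2.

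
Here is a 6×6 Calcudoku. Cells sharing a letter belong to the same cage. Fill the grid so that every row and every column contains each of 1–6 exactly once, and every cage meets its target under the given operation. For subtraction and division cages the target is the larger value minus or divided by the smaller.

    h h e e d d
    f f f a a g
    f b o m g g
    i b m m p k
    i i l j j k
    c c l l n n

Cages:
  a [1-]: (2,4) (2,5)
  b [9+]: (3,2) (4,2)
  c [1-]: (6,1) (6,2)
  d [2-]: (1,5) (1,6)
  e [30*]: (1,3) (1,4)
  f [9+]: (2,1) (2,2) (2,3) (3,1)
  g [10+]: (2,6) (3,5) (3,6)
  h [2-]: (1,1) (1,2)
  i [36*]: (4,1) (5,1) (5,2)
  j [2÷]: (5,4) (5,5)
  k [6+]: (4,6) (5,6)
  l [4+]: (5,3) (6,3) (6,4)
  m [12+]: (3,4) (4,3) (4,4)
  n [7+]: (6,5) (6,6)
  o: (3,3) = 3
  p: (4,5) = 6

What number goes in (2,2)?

1

Cage o is given, leaving (3,3) = 3.
P is a freebie, leaving (4,5) = 6.
The 3 cells of cage l must have sum 4; hence (5,3) = 1.
Cage l needs sum 4, which forces (6,3) = 2.
The 3 cells of cage l must have sum 4, leaving (6,4) = 1.
Row 2 needs a 6, and only (2,4) is open for it.
Cage e needs two cells with product 30; hence (1,3) = 6.
Column 4 now contains 6, leaving (1,4) = 5.
Cage a's pair has difference 1; hence (2,5) = 5.
5 is placed in column 4, which forces (3,4) = 4.
Column 4 already has 4, leaving (5,4) = 2.
2 is placed in row 5; hence (5,5) = 4.
Row 5 already has 4, so (5,6) = 5.
Column 5 already has 4; hence (6,5) = 3.
3 is placed in row 6, so (6,6) = 4.
The two cells of cage d must have difference 2; hence (1,5) = 1.
The two cells of cage d must have difference 2, leaving (1,6) = 3.
5 is placed in row 2, so (2,3) = 4.
Column 6 now contains 3, which forces (2,6) = 2.
Column 5 already has 1, which forces (3,5) = 2.
Cage g needs sum 10; hence (3,6) = 6.
Cage i needs product 36, so (4,1) = 2.
Cage m needs sum 12, which forces (4,3) = 5.
2 is placed in column 4; hence (4,4) = 3.
Cage k's pair has sum 6, which forces (4,6) = 1.
Column 1 now contains 2, so (1,1) = 4.
Cage h's pair has difference 2, so (1,2) = 2.
Cage f has sum 9, which forces (2,1) = 3.
Row 2 now contains 2, leaving (2,2) = 1.
2 is placed in row 3, so (3,1) = 1.
6 is placed in row 3; hence (3,2) = 5.
3 is placed in row 4; hence (4,2) = 4.
3 is placed in column 1, leaving (5,1) = 6.
Row 5 now contains 6, leaving (5,2) = 3.
Column 1 already has 6, which forces (6,1) = 5.
5 is placed in column 2, leaving (6,2) = 6.
Completed grid: 4 2 6 5 1 3 / 3 1 4 6 5 2 / 1 5 3 4 2 6 / 2 4 5 3 6 1 / 6 3 1 2 4 5 / 5 6 2 1 3 4.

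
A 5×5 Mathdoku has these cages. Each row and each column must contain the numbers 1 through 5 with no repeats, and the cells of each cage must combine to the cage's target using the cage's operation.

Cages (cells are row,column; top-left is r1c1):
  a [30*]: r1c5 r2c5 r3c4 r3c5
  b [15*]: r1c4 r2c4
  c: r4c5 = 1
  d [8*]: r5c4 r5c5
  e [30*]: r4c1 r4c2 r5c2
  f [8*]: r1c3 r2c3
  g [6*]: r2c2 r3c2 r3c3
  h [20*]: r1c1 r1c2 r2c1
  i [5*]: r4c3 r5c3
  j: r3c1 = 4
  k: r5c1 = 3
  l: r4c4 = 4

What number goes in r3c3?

Cage j is a single given cell; hence r3c1 = 4.
L is a freebie, which forces r4c4 = 4.
Cage c is a single given cell, so r4c5 = 1.
Cage k is a single given cell, so r5c1 = 3.
4 is placed in column 4, which forces r5c4 = 2.
2 is placed in row 5, so r5c5 = 4.
Cage a needs product 30, leaving r3c4 = 1.
The 3 cells of cage e must have product 30; hence r4c1 = 2.
The 3 cells of cage e must have product 30; hence r4c2 = 3.
Row 4 now contains 1, so r4c3 = 5.
2 is placed in row 5, leaving r5c2 = 5.
Cage i needs two cells with product 5, leaving r5c3 = 1.
Cage h needs product 20, leaving r1c2 = 4.
Row 1 now contains 4; hence r1c3 = 2.
Cage g has product 6, which forces r2c2 = 1.
Column 3 now contains 2; hence r2c3 = 4.
Column 2 already has 3, which forces r3c2 = 2.
Cage g has product 6, which forces r3c3 = 3.
Row 3 already has 3, leaving r3c5 = 5.
Cage h needs product 20, which forces r1c1 = 1.
Column 5 now contains 5, leaving r1c5 = 3.
Row 2 now contains 1, leaving r2c1 = 5.
Row 2 already has 5, which forces r2c4 = 3.
The 4 cells of cage a must have product 30; hence r2c5 = 2.
Row 1 already has 3; hence r1c4 = 5.
Filled in: 1 4 2 5 3 / 5 1 4 3 2 / 4 2 3 1 5 / 2 3 5 4 1 / 3 5 1 2 4.

3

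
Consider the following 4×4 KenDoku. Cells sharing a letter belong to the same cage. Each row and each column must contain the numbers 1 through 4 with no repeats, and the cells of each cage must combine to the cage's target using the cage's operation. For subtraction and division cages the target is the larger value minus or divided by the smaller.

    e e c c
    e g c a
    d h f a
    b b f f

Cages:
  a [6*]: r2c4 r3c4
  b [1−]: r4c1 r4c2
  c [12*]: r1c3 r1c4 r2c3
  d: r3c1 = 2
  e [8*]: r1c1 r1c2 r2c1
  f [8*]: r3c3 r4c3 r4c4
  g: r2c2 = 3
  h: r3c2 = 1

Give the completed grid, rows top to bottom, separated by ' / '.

Cage g is a single given cell, which forces r2c2 = 3.
Row 2 already has 3, which forces r2c4 = 2.
D is a freebie, so r3c1 = 2.
Cage h is given, which forces r3c2 = 1.
Row 3 already has 1, leaving r3c3 = 4.
2 is placed in column 4, which forces r3c4 = 3.
Cage e has product 8; hence r1c2 = 2.
Cage c needs product 12, which forces r1c3 = 3.
Cage c needs product 12; hence r1c4 = 4.
4 is placed in column 3, so r2c3 = 1.
2 is placed in column 2; hence r4c2 = 4.
The 3 cells of cage f must have product 8; hence r4c3 = 2.
Cage f has product 8, so r4c4 = 1.
Row 1 already has 4, leaving r1c1 = 1.
Row 2 already has 1, which forces r2c1 = 4.
Row 4 already has 1, so r4c1 = 3.

1 2 3 4 / 4 3 1 2 / 2 1 4 3 / 3 4 2 1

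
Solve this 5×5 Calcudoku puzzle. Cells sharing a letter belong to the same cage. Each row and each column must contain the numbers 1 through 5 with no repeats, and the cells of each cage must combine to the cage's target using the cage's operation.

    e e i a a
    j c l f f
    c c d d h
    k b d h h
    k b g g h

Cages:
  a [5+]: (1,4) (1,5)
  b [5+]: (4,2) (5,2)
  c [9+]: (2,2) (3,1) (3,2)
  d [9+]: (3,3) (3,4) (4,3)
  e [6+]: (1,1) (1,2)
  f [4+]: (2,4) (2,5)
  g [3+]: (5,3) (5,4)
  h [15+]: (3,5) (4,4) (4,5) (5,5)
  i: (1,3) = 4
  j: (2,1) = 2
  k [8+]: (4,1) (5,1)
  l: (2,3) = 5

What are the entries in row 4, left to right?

Cage i is given, which forces (1,3) = 4.
Cage j is given, so (2,1) = 2.
Cage l is a single given cell; hence (2,3) = 5.
The only place for 4 in row 2 is (2,2).
Row 5 needs a 4, and only (5,5) is open for it.
The only place for 4 in row 4 is (4,4).
Column 4 now contains 4; hence (3,4) = 5.
Row 3 already has 5, so (3,5) = 2.
2 is placed in column 5; hence (4,5) = 5.
Cage a's pair has sum 5, so (1,4) = 2.
2 is placed in column 5, which forces (1,5) = 3.
Column 5 already has 3, leaving (2,5) = 1.
Cage c has sum 9, so (3,1) = 4.
Row 3 now contains 2, leaving (3,2) = 1.
Row 3 now contains 1, leaving (3,3) = 3.
5 is placed in row 4, so (4,1) = 3.
3 is placed in row 4; hence (4,2) = 2.
Column 3 now contains 3, so (4,3) = 1.
Cage k needs two cells with sum 8, leaving (5,1) = 5.
Column 2 already has 2; hence (5,2) = 3.
Column 3 now contains 1, so (5,3) = 2.
Column 4 already has 2, leaving (5,4) = 1.
Column 1 now contains 5, leaving (1,1) = 1.
Column 2 now contains 1, so (1,2) = 5.
1 is placed in row 2, which forces (2,4) = 3.
The full grid is 1 5 4 2 3 / 2 4 5 3 1 / 4 1 3 5 2 / 3 2 1 4 5 / 5 3 2 1 4.

3 2 1 4 5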